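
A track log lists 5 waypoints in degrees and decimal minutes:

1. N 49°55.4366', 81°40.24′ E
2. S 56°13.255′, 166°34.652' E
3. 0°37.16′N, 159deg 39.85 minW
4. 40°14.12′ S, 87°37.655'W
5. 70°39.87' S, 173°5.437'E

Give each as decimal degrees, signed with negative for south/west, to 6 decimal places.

Point 1:
  Lat: 49 + 55.4366/60 = 49.9239433
  N → positive
  Lon: 40.24′ = 0.670667°; total 81.6706667
  E → positive
Point 2:
  Lat: 13.255′ = 0.220917°; total 56.2209167
  hemisphere S, so the sign is −
  Lon: 34.652′ = 0.577533°; total 166.5775333
  E → positive
Point 3:
  φ: 37.16′ = 0.619333°; total 0.6193333
  N ⇒ keep positive
  Longitude: 159 + 39.85/60 = 159.6641667
  hemisphere W, so the sign is −
Point 4:
  Lat: 40 + 14.12/60 = 40.2353333
  hemisphere S, so the sign is −
  Lon: 87 + 37.655/60 = 87.6275833
  W → negative
Point 5:
  Lat: 70 + 39.87/60 = 70.6645000
  S → negative
  Lon: 5.437′ = 0.090617°; total 173.0906167
  E → positive

1. 49.923943, 81.670667
2. -56.220917, 166.577533
3. 0.619333, -159.664167
4. -40.235333, -87.627583
5. -70.664500, 173.090617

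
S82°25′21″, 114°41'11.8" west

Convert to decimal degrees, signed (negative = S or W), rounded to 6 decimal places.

-82.422500, -114.686611

Latitude: 82 + 25/60 + 21/3600 = 82.4225000
S ⇒ negate
λ: 114° + 41/60 + 11.8/3600 = 114 + 0.683333 + 0.003278 = 114.6866111
W → negative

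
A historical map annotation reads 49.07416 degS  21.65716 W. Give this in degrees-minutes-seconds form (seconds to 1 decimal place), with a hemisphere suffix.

Latitude: whole degrees 49; 4.44960′ → 4′ and 26.976″
Longitude: 0.657160° → 39.42960′; 0.42960 × 60 = 25.776″

49°04′27.0″ S, 21°39′25.8″ W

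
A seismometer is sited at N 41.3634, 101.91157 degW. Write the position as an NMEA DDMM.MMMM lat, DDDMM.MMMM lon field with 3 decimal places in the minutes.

φ: 41° + 0.363400 × 60 = 41° 21.80400′
Longitude: minutes = (101.911570 − 101) × 60 = 54.69420

4121.804,N / 10154.694,W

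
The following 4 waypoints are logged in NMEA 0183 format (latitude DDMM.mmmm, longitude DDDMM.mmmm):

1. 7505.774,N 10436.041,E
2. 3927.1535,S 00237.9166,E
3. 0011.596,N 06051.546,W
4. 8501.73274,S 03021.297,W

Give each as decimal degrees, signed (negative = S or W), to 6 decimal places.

Point 1:
  Lat: degrees = first 2 digits = 75, minutes = 5.774; 75 + 5.774/60 = 75.0962333
  N ⇒ keep positive
  λ: split at 3 digits → 104° and 36.041′; 104 + 36.041/60 = 104.6006833
  E → positive
Point 2:
  φ: split at 2 digits → 39° and 27.1535′; 39 + 27.1535/60 = 39.4525583
  S → negative
  λ: split at 3 digits → 002° and 37.9166′; 2 + 37.9166/60 = 2.6319433
  E → positive
Point 3:
  φ: degrees = first 2 digits = 0, minutes = 11.596; 0 + 11.596/60 = 0.1932667
  N ⇒ keep positive
  λ: split at 3 digits → 060° and 51.546′; 60 + 51.546/60 = 60.8591000
  hemisphere W, so the sign is −
Point 4:
  φ: split at 2 digits → 85° and 1.73274′; 85 + 1.73274/60 = 85.0288790
  hemisphere S, so the sign is −
  Longitude: degrees = first 3 digits = 30, minutes = 21.297; 30 + 21.297/60 = 30.3549500
  W → negative

1. 75.096233, 104.600683
2. -39.452558, 2.631943
3. 0.193267, -60.859100
4. -85.028879, -30.354950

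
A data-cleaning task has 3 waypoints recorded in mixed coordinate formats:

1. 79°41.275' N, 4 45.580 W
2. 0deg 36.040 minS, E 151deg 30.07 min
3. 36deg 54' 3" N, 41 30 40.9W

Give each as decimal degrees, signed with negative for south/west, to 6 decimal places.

Point 1:
  Lat: 41.275′ = 0.687917°; total 79.6879167
  N ⇒ keep positive
  Longitude: 4 + 45.58/60 = 4.7596667
  hemisphere W, so the sign is −
Point 2:
  Latitude: 0 + 36.04/60 = 0.6006667
  S ⇒ negate
  λ: 30.07′ = 0.501167°; total 151.5011667
  E ⇒ keep positive
Point 3:
  Latitude: 36° + 54/60 + 3/3600 = 36 + 0.900000 + 0.000833 = 36.9008333
  N ⇒ keep positive
  Lon: 41 + 30/60 + 40.9/3600 = 41.5113611
  W ⇒ negate

1. 79.687917, -4.759667
2. -0.600667, 151.501167
3. 36.900833, -41.511361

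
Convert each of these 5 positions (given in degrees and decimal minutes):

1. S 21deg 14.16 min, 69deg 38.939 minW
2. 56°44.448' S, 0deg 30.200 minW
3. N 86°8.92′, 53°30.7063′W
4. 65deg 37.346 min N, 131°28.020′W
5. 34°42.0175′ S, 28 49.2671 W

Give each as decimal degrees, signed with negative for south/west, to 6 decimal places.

1. -21.236000, -69.648983
2. -56.740800, -0.503333
3. 86.148667, -53.511772
4. 65.622433, -131.467000
5. -34.700292, -28.821118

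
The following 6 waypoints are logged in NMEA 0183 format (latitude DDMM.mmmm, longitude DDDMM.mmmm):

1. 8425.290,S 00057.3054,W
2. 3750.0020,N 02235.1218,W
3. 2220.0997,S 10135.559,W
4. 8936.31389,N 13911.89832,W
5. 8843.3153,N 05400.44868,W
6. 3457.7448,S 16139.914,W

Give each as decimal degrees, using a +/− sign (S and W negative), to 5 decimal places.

1. -84.42150, -0.95509
2. 37.83337, -22.58536
3. -22.33500, -101.59265
4. 89.60523, -139.19831
5. 88.72192, -54.00748
6. -34.96241, -161.66523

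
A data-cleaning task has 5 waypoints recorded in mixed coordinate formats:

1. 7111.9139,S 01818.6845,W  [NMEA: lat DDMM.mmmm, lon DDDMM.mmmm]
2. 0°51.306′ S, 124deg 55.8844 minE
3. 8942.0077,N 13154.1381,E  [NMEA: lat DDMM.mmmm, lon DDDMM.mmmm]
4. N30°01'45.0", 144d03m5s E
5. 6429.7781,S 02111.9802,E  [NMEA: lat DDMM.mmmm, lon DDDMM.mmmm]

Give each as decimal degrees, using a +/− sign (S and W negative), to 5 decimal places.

Point 1:
  Lat: degrees = first 2 digits = 71, minutes = 11.9139; 71 + 11.9139/60 = 71.198565
  S ⇒ negate
  Lon: degrees = first 3 digits = 18, minutes = 18.6845; 18 + 18.6845/60 = 18.311408
  hemisphere W, so the sign is −
Point 2:
  φ: 0 + 51.306/60 = 0.855100
  S ⇒ negate
  λ: 55.8844′ = 0.931407°; total 124.931407
  E → positive
Point 3:
  Latitude: degrees = first 2 digits = 89, minutes = 42.0077; 89 + 42.0077/60 = 89.700128
  N → positive
  Lon: split at 3 digits → 131° and 54.1381′; 131 + 54.1381/60 = 131.902302
  E ⇒ keep positive
Point 4:
  Lat: 1′ + 45″ = 1.75000′; 30 + 1.75000/60 = 30.029167
  N ⇒ keep positive
  Longitude: 3′ + 5″ = 3.08333′; 144 + 3.08333/60 = 144.051389
  E ⇒ keep positive
Point 5:
  φ: split at 2 digits → 64° and 29.7781′; 64 + 29.7781/60 = 64.496302
  hemisphere S, so the sign is −
  λ: degrees = first 3 digits = 21, minutes = 11.9802; 21 + 11.9802/60 = 21.199670
  E → positive

1. -71.19857, -18.31141
2. -0.85510, 124.93141
3. 89.70013, 131.90230
4. 30.02917, 144.05139
5. -64.49630, 21.19967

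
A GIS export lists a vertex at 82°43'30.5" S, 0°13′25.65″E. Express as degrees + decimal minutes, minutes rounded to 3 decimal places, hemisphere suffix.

82° 43.508′ S, 0° 13.428′ E

Latitude: 43 + 30.5/60 = 43.50833′
Lon: 13 + 25.65/60 = 13.42750′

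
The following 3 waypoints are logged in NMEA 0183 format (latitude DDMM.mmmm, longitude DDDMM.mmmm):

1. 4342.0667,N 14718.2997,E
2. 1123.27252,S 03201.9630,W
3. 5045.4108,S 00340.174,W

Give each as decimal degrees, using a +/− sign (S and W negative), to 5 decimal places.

1. 43.70111, 147.30500
2. -11.38788, -32.03272
3. -50.75685, -3.66957

Point 1:
  Latitude: degrees = first 2 digits = 43, minutes = 42.0667; 43 + 42.0667/60 = 43.701112
  N ⇒ keep positive
  Lon: split at 3 digits → 147° and 18.2997′; 147 + 18.2997/60 = 147.304995
  E ⇒ keep positive
Point 2:
  φ: split at 2 digits → 11° and 23.27252′; 11 + 23.27252/60 = 11.387875
  S → negative
  Longitude: degrees = first 3 digits = 32, minutes = 1.963; 32 + 1.963/60 = 32.032717
  hemisphere W, so the sign is −
Point 3:
  Latitude: split at 2 digits → 50° and 45.4108′; 50 + 45.4108/60 = 50.756847
  S → negative
  Lon: split at 3 digits → 003° and 40.174′; 3 + 40.174/60 = 3.669567
  W → negative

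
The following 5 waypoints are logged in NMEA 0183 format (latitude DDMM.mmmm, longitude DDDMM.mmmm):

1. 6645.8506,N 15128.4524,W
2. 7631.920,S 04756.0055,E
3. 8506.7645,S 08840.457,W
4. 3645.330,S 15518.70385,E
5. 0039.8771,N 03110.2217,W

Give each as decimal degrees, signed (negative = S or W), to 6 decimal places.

Point 1:
  φ: degrees = first 2 digits = 66, minutes = 45.8506; 66 + 45.8506/60 = 66.7641767
  N → positive
  λ: degrees = first 3 digits = 151, minutes = 28.4524; 151 + 28.4524/60 = 151.4742067
  hemisphere W, so the sign is −
Point 2:
  Latitude: degrees = first 2 digits = 76, minutes = 31.92; 76 + 31.92/60 = 76.5320000
  S → negative
  Longitude: degrees = first 3 digits = 47, minutes = 56.0055; 47 + 56.0055/60 = 47.9334250
  E ⇒ keep positive
Point 3:
  Latitude: split at 2 digits → 85° and 6.7645′; 85 + 6.7645/60 = 85.1127417
  S → negative
  λ: degrees = first 3 digits = 88, minutes = 40.457; 88 + 40.457/60 = 88.6742833
  W → negative
Point 4:
  φ: split at 2 digits → 36° and 45.33′; 36 + 45.33/60 = 36.7555000
  S → negative
  λ: degrees = first 3 digits = 155, minutes = 18.70385; 155 + 18.70385/60 = 155.3117308
  E ⇒ keep positive
Point 5:
  Lat: split at 2 digits → 00° and 39.8771′; 0 + 39.8771/60 = 0.6646183
  N ⇒ keep positive
  Lon: split at 3 digits → 031° and 10.2217′; 31 + 10.2217/60 = 31.1703617
  hemisphere W, so the sign is −

1. 66.764177, -151.474207
2. -76.532000, 47.933425
3. -85.112742, -88.674283
4. -36.755500, 155.311731
5. 0.664618, -31.170362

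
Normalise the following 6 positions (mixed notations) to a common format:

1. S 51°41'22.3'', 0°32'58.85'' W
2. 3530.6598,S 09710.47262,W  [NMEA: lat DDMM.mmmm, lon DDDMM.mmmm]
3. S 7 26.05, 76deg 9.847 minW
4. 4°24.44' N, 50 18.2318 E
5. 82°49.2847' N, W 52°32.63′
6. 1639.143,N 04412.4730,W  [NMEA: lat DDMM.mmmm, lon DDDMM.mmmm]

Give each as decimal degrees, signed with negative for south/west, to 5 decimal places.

1. -51.68953, -0.54968
2. -35.51100, -97.17454
3. -7.43417, -76.16412
4. 4.40733, 50.30386
5. 82.82141, -52.54383
6. 16.65238, -44.20788

Point 1:
  Latitude: 51 + 41/60 + 22.3/3600 = 51.689528
  S → negative
  λ: 0° + 32/60 + 58.85/3600 = 0 + 0.533333 + 0.016347 = 0.549681
  W → negative
Point 2:
  Latitude: degrees = first 2 digits = 35, minutes = 30.6598; 35 + 30.6598/60 = 35.510997
  hemisphere S, so the sign is −
  Lon: degrees = first 3 digits = 97, minutes = 10.47262; 97 + 10.47262/60 = 97.174544
  hemisphere W, so the sign is −
Point 3:
  Latitude: 26.05′ = 0.434167°; total 7.434167
  hemisphere S, so the sign is −
  Longitude: 9.847′ = 0.164117°; total 76.164117
  W → negative
Point 4:
  Lat: 4 + 24.44/60 = 4.407333
  N ⇒ keep positive
  λ: 50 + 18.2318/60 = 50.303863
  E → positive
Point 5:
  Latitude: 82 + 49.2847/60 = 82.821412
  N → positive
  Longitude: 32.63′ = 0.543833°; total 52.543833
  W ⇒ negate
Point 6:
  Lat: split at 2 digits → 16° and 39.143′; 16 + 39.143/60 = 16.652383
  N ⇒ keep positive
  Lon: degrees = first 3 digits = 44, minutes = 12.473; 44 + 12.473/60 = 44.207883
  W ⇒ negate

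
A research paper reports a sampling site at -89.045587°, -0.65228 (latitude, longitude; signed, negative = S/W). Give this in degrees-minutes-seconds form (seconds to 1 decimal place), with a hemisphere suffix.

89°02′44.1″ S, 0°39′8.2″ W

Latitude is negative → S; |value| = 89.045587
Latitude: 0.045587 × 60 = 2.73522′ → 2′, remainder × 60 = 44.113″
Longitude is negative → W; |value| = 0.652280
Lon: whole degrees 0; 39.13680′ → 39′ and 8.208″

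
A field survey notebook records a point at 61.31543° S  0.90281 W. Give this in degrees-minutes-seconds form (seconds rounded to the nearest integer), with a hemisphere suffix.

61°18′56″ S, 0°54′10″ W

Latitude: whole degrees 61; 18.92580′ → 18′ and 55.55″
λ: 0.902810° → 54.16860′; 0.16860 × 60 = 10.12″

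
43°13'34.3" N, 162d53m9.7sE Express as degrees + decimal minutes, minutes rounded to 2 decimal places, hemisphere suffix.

43° 13.57′ N, 162° 53.16′ E

Latitude: 13 + 34.3/60 = 13.5717′
Longitude: seconds/60 = 0.16167; minutes = 53 + 0.16167 = 53.1617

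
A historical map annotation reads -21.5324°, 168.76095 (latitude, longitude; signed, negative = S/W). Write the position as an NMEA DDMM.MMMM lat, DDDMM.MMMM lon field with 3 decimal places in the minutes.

Latitude is negative → S; |value| = 21.532400
φ: 21° + 0.532400 × 60 = 21° 31.94400′
Longitude: 168° + 0.760950 × 60 = 168° 45.65700′

2131.944,S / 16845.657,E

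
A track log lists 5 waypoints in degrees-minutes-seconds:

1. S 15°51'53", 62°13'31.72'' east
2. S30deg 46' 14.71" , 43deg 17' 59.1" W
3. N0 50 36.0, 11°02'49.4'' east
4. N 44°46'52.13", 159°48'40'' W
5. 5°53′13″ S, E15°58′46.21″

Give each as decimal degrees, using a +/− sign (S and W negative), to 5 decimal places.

1. -15.86472, 62.22548
2. -30.77075, -43.29975
3. 0.84333, 11.04706
4. 44.78115, -159.81111
5. -5.88694, 15.97950

Point 1:
  Latitude: 51′ + 53″ = 51.88333′; 15 + 51.88333/60 = 15.864722
  S → negative
  Lon: 13′ + 31.72″ = 13.52867′; 62 + 13.52867/60 = 62.225478
  E → positive
Point 2:
  φ: 46′ + 14.71″ = 46.24517′; 30 + 46.24517/60 = 30.770753
  S → negative
  Lon: 43 + 17/60 + 59.1/3600 = 43.299750
  W → negative
Point 3:
  Lat: 0 + 50/60 + 36/3600 = 0.843333
  N ⇒ keep positive
  Lon: 11 + 2/60 + 49.4/3600 = 11.047056
  E ⇒ keep positive
Point 4:
  Latitude: 44° + 46/60 + 52.13/3600 = 44 + 0.766667 + 0.014481 = 44.781147
  N → positive
  Lon: 159° + 48/60 + 40/3600 = 159 + 0.800000 + 0.011111 = 159.811111
  W ⇒ negate
Point 5:
  Latitude: 53′ + 13″ = 53.21667′; 5 + 53.21667/60 = 5.886944
  S → negative
  Lon: 58′ + 46.21″ = 58.77017′; 15 + 58.77017/60 = 15.979503
  E ⇒ keep positive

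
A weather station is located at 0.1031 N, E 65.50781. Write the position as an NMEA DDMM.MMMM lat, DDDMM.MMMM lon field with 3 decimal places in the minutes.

φ: 0° + 0.103100 × 60 = 0° 6.18600′
Lon: fractional part 0.507810 → 30.46860 minutes

0006.186,N / 06530.469,E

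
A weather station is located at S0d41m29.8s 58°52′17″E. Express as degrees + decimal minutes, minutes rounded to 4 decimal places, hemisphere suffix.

φ: seconds/60 = 0.49667; minutes = 41 + 0.49667 = 41.496667
Longitude: seconds/60 = 0.28333; minutes = 52 + 0.28333 = 52.283333

0° 41.4967′ S, 58° 52.2833′ E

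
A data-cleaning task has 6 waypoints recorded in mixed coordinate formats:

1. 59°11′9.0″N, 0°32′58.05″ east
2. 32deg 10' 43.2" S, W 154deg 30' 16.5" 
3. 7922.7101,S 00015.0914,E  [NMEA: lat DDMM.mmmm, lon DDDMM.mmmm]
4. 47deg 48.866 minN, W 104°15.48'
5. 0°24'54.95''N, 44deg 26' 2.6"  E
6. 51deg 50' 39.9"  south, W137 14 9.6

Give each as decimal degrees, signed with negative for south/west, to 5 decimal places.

Point 1:
  Lat: 59 + 11/60 + 9/3600 = 59.185833
  N ⇒ keep positive
  Lon: 0 + 32/60 + 58.05/3600 = 0.549458
  E → positive
Point 2:
  Latitude: 10′ + 43.2″ = 10.72000′; 32 + 10.72000/60 = 32.178667
  S ⇒ negate
  λ: 154° + 30/60 + 16.5/3600 = 154 + 0.500000 + 0.004583 = 154.504583
  hemisphere W, so the sign is −
Point 3:
  Latitude: split at 2 digits → 79° and 22.7101′; 79 + 22.7101/60 = 79.378502
  S → negative
  λ: split at 3 digits → 000° and 15.0914′; 0 + 15.0914/60 = 0.251523
  E ⇒ keep positive
Point 4:
  φ: 47 + 48.866/60 = 47.814433
  N ⇒ keep positive
  Lon: 15.48′ = 0.258000°; total 104.258000
  hemisphere W, so the sign is −
Point 5:
  Latitude: 0° + 24/60 + 54.95/3600 = 0 + 0.400000 + 0.015264 = 0.415264
  N ⇒ keep positive
  Lon: 44° + 26/60 + 2.6/3600 = 44 + 0.433333 + 0.000722 = 44.434056
  E → positive
Point 6:
  φ: 50′ + 39.9″ = 50.66500′; 51 + 50.66500/60 = 51.844417
  S ⇒ negate
  Lon: 137 + 14/60 + 9.6/3600 = 137.236000
  W → negative

1. 59.18583, 0.54946
2. -32.17867, -154.50458
3. -79.37850, 0.25152
4. 47.81443, -104.25800
5. 0.41526, 44.43406
6. -51.84442, -137.23600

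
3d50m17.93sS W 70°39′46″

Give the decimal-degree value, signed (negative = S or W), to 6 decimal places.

-3.838314, -70.662778

Lat: 3° + 50/60 + 17.93/3600 = 3 + 0.833333 + 0.004981 = 3.8383139
S ⇒ negate
Lon: 70 + 39/60 + 46/3600 = 70.6627778
hemisphere W, so the sign is −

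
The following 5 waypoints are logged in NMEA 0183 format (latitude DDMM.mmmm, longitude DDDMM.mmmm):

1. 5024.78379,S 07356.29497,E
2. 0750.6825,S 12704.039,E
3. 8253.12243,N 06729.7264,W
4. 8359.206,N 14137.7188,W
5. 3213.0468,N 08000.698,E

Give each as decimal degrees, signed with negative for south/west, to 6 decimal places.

Point 1:
  Latitude: split at 2 digits → 50° and 24.78379′; 50 + 24.78379/60 = 50.4130632
  hemisphere S, so the sign is −
  Longitude: degrees = first 3 digits = 73, minutes = 56.29497; 73 + 56.29497/60 = 73.9382495
  E → positive
Point 2:
  Lat: split at 2 digits → 07° and 50.6825′; 7 + 50.6825/60 = 7.8447083
  S → negative
  Lon: degrees = first 3 digits = 127, minutes = 4.039; 127 + 4.039/60 = 127.0673167
  E → positive
Point 3:
  φ: split at 2 digits → 82° and 53.12243′; 82 + 53.12243/60 = 82.8853738
  N → positive
  Longitude: degrees = first 3 digits = 67, minutes = 29.7264; 67 + 29.7264/60 = 67.4954400
  hemisphere W, so the sign is −
Point 4:
  Latitude: degrees = first 2 digits = 83, minutes = 59.206; 83 + 59.206/60 = 83.9867667
  N ⇒ keep positive
  λ: split at 3 digits → 141° and 37.7188′; 141 + 37.7188/60 = 141.6286467
  W → negative
Point 5:
  Lat: split at 2 digits → 32° and 13.0468′; 32 + 13.0468/60 = 32.2174467
  N ⇒ keep positive
  Longitude: split at 3 digits → 080° and 0.698′; 80 + 0.698/60 = 80.0116333
  E ⇒ keep positive

1. -50.413063, 73.938250
2. -7.844708, 127.067317
3. 82.885374, -67.495440
4. 83.986767, -141.628647
5. 32.217447, 80.011633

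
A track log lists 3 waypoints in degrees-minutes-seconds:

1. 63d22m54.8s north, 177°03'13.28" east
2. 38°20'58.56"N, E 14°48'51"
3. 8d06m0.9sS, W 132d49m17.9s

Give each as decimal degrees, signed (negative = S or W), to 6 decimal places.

1. 63.381889, 177.053689
2. 38.349600, 14.814167
3. -8.100250, -132.821639

Point 1:
  Lat: 63 + 22/60 + 54.8/3600 = 63.3818889
  N ⇒ keep positive
  Lon: 3′ + 13.28″ = 3.22133′; 177 + 3.22133/60 = 177.0536889
  E → positive
Point 2:
  Lat: 20′ + 58.56″ = 20.97600′; 38 + 20.97600/60 = 38.3496000
  N → positive
  Lon: 14° + 48/60 + 51/3600 = 14 + 0.800000 + 0.014167 = 14.8141667
  E → positive
Point 3:
  φ: 8 + 6/60 + 0.9/3600 = 8.1002500
  S ⇒ negate
  Lon: 49′ + 17.9″ = 49.29833′; 132 + 49.29833/60 = 132.8216389
  hemisphere W, so the sign is −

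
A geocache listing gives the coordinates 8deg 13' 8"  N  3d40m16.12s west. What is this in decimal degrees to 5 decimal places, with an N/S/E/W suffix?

8.21889° N, 3.67114° W

Latitude: 8° + 13/60 + 8/3600 = 8 + 0.216667 + 0.002222 = 8.218889
Lon: 40′ + 16.12″ = 40.26867′; 3 + 40.26867/60 = 3.671144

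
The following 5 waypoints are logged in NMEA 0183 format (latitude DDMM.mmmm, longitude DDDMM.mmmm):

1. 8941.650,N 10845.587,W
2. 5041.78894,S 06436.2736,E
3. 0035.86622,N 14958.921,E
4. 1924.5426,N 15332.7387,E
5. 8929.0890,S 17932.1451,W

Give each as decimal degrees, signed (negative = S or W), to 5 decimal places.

Point 1:
  Lat: split at 2 digits → 89° and 41.65′; 89 + 41.65/60 = 89.694167
  N ⇒ keep positive
  Lon: split at 3 digits → 108° and 45.587′; 108 + 45.587/60 = 108.759783
  W → negative
Point 2:
  Latitude: split at 2 digits → 50° and 41.78894′; 50 + 41.78894/60 = 50.696482
  S → negative
  Longitude: degrees = first 3 digits = 64, minutes = 36.2736; 64 + 36.2736/60 = 64.604560
  E ⇒ keep positive
Point 3:
  Lat: split at 2 digits → 00° and 35.86622′; 0 + 35.86622/60 = 0.597770
  N ⇒ keep positive
  λ: degrees = first 3 digits = 149, minutes = 58.921; 149 + 58.921/60 = 149.982017
  E → positive
Point 4:
  φ: split at 2 digits → 19° and 24.5426′; 19 + 24.5426/60 = 19.409043
  N ⇒ keep positive
  λ: degrees = first 3 digits = 153, minutes = 32.7387; 153 + 32.7387/60 = 153.545645
  E ⇒ keep positive
Point 5:
  Lat: split at 2 digits → 89° and 29.089′; 89 + 29.089/60 = 89.484817
  hemisphere S, so the sign is −
  Lon: split at 3 digits → 179° and 32.1451′; 179 + 32.1451/60 = 179.535752
  hemisphere W, so the sign is −

1. 89.69417, -108.75978
2. -50.69648, 64.60456
3. 0.59777, 149.98202
4. 19.40904, 153.54565
5. -89.48482, -179.53575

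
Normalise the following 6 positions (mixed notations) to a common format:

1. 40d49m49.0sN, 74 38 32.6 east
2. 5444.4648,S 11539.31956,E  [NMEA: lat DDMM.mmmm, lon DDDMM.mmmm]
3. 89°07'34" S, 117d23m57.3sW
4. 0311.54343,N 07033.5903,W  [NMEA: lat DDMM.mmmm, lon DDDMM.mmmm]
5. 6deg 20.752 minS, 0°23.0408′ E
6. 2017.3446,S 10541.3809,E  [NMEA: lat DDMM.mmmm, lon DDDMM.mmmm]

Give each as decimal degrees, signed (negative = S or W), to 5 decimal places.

1. 40.83028, 74.64239
2. -54.74108, 115.65533
3. -89.12611, -117.39925
4. 3.19239, -70.55984
5. -6.34587, 0.38401
6. -20.28908, 105.68968

Point 1:
  φ: 40° + 49/60 + 49/3600 = 40 + 0.816667 + 0.013611 = 40.830278
  N ⇒ keep positive
  Longitude: 74° + 38/60 + 32.6/3600 = 74 + 0.633333 + 0.009056 = 74.642389
  E ⇒ keep positive
Point 2:
  Latitude: degrees = first 2 digits = 54, minutes = 44.4648; 54 + 44.4648/60 = 54.741080
  S ⇒ negate
  Longitude: split at 3 digits → 115° and 39.31956′; 115 + 39.31956/60 = 115.655326
  E ⇒ keep positive
Point 3:
  Lat: 89 + 7/60 + 34/3600 = 89.126111
  S → negative
  Lon: 23′ + 57.3″ = 23.95500′; 117 + 23.95500/60 = 117.399250
  W → negative
Point 4:
  Lat: split at 2 digits → 03° and 11.54343′; 3 + 11.54343/60 = 3.192391
  N ⇒ keep positive
  Lon: split at 3 digits → 070° and 33.5903′; 70 + 33.5903/60 = 70.559838
  W → negative
Point 5:
  Lat: 20.752′ = 0.345867°; total 6.345867
  hemisphere S, so the sign is −
  Lon: 23.0408′ = 0.384013°; total 0.384013
  E → positive
Point 6:
  φ: split at 2 digits → 20° and 17.3446′; 20 + 17.3446/60 = 20.289077
  S ⇒ negate
  λ: degrees = first 3 digits = 105, minutes = 41.3809; 105 + 41.3809/60 = 105.689682
  E ⇒ keep positive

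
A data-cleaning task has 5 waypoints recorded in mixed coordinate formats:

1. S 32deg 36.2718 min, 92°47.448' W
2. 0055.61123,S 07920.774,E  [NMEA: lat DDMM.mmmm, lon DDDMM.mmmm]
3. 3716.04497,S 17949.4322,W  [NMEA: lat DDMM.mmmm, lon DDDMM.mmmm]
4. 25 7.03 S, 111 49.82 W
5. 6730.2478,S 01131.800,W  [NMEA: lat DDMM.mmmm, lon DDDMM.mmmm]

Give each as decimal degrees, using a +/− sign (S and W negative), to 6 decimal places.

1. -32.604530, -92.790800
2. -0.926854, 79.346233
3. -37.267416, -179.823870
4. -25.117167, -111.830333
5. -67.504130, -11.530000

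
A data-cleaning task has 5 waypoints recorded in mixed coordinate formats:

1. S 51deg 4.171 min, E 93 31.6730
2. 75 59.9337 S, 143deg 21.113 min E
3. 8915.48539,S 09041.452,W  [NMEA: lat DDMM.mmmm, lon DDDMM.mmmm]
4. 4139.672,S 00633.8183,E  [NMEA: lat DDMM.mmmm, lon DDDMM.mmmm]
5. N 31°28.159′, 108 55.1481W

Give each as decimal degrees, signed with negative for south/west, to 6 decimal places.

1. -51.069517, 93.527883
2. -75.998895, 143.351883
3. -89.258090, -90.690867
4. -41.661200, 6.563638
5. 31.469317, -108.919135

Point 1:
  Latitude: 4.171′ = 0.069517°; total 51.0695167
  hemisphere S, so the sign is −
  λ: 31.673′ = 0.527883°; total 93.5278833
  E ⇒ keep positive
Point 2:
  φ: 59.9337′ = 0.998895°; total 75.9988950
  S ⇒ negate
  Longitude: 21.113′ = 0.351883°; total 143.3518833
  E → positive
Point 3:
  φ: degrees = first 2 digits = 89, minutes = 15.48539; 89 + 15.48539/60 = 89.2580898
  hemisphere S, so the sign is −
  Lon: degrees = first 3 digits = 90, minutes = 41.452; 90 + 41.452/60 = 90.6908667
  hemisphere W, so the sign is −
Point 4:
  Latitude: split at 2 digits → 41° and 39.672′; 41 + 39.672/60 = 41.6612000
  S ⇒ negate
  λ: degrees = first 3 digits = 6, minutes = 33.8183; 6 + 33.8183/60 = 6.5636383
  E ⇒ keep positive
Point 5:
  Latitude: 28.159′ = 0.469317°; total 31.4693167
  N → positive
  Lon: 108 + 55.1481/60 = 108.9191350
  W → negative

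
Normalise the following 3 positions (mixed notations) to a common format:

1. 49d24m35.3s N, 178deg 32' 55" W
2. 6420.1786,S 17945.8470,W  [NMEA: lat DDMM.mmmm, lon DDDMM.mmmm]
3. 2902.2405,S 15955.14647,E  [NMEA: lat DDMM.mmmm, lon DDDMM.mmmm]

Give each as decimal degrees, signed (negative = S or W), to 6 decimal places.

Point 1:
  Lat: 49 + 24/60 + 35.3/3600 = 49.4098056
  N ⇒ keep positive
  Longitude: 178 + 32/60 + 55/3600 = 178.5486111
  hemisphere W, so the sign is −
Point 2:
  φ: split at 2 digits → 64° and 20.1786′; 64 + 20.1786/60 = 64.3363100
  hemisphere S, so the sign is −
  Longitude: split at 3 digits → 179° and 45.847′; 179 + 45.847/60 = 179.7641167
  W → negative
Point 3:
  Latitude: degrees = first 2 digits = 29, minutes = 2.2405; 29 + 2.2405/60 = 29.0373417
  hemisphere S, so the sign is −
  Longitude: degrees = first 3 digits = 159, minutes = 55.14647; 159 + 55.14647/60 = 159.9191078
  E → positive

1. 49.409806, -178.548611
2. -64.336310, -179.764117
3. -29.037342, 159.919108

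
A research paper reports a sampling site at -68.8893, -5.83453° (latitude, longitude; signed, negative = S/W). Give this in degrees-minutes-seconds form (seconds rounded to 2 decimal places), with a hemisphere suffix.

68°53′21.48″ S, 5°50′4.31″ W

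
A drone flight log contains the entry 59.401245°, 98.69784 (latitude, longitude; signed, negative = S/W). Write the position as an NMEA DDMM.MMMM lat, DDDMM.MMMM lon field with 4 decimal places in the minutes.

5924.0747,N / 09841.8704,E

Lat: minutes = (59.401245 − 59) × 60 = 24.074700
λ: minutes = (98.697840 − 98) × 60 = 41.870400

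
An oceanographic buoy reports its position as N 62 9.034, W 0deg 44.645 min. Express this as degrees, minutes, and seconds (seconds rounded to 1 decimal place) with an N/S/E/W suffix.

62°09′2.0″ N, 0°44′38.7″ W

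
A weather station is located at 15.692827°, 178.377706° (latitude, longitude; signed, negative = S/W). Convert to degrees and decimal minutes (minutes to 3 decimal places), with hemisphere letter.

15° 41.570′ N, 178° 22.662′ E

φ: minutes = (15.692827 − 15) × 60 = 41.56962
Longitude: 178° + 0.377706 × 60 = 178° 22.66236′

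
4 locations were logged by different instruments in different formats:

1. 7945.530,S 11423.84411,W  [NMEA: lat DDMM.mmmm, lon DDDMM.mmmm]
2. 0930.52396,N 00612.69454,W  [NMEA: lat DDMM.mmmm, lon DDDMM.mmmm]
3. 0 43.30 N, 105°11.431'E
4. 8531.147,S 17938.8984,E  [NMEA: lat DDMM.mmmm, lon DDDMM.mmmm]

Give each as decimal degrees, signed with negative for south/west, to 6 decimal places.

Point 1:
  φ: degrees = first 2 digits = 79, minutes = 45.53; 79 + 45.53/60 = 79.7588333
  hemisphere S, so the sign is −
  Lon: split at 3 digits → 114° and 23.84411′; 114 + 23.84411/60 = 114.3974018
  W ⇒ negate
Point 2:
  Latitude: degrees = first 2 digits = 9, minutes = 30.52396; 9 + 30.52396/60 = 9.5087327
  N → positive
  Longitude: split at 3 digits → 006° and 12.69454′; 6 + 12.69454/60 = 6.2115757
  W → negative
Point 3:
  Latitude: 0 + 43.3/60 = 0.7216667
  N → positive
  Lon: 105 + 11.431/60 = 105.1905167
  E → positive
Point 4:
  φ: split at 2 digits → 85° and 31.147′; 85 + 31.147/60 = 85.5191167
  hemisphere S, so the sign is −
  λ: degrees = first 3 digits = 179, minutes = 38.8984; 179 + 38.8984/60 = 179.6483067
  E → positive

1. -79.758833, -114.397402
2. 9.508733, -6.211576
3. 0.721667, 105.190517
4. -85.519117, 179.648307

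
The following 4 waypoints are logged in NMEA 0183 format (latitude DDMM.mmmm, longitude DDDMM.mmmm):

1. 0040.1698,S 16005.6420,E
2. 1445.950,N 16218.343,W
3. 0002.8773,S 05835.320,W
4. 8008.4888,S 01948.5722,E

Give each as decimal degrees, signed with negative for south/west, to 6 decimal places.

1. -0.669497, 160.094033
2. 14.765833, -162.305717
3. -0.047955, -58.588667
4. -80.141480, 19.809537

Point 1:
  Lat: split at 2 digits → 00° and 40.1698′; 0 + 40.1698/60 = 0.6694967
  hemisphere S, so the sign is −
  Lon: split at 3 digits → 160° and 5.642′; 160 + 5.642/60 = 160.0940333
  E → positive
Point 2:
  Latitude: split at 2 digits → 14° and 45.95′; 14 + 45.95/60 = 14.7658333
  N ⇒ keep positive
  Lon: degrees = first 3 digits = 162, minutes = 18.343; 162 + 18.343/60 = 162.3057167
  W → negative
Point 3:
  φ: degrees = first 2 digits = 0, minutes = 2.8773; 0 + 2.8773/60 = 0.0479550
  hemisphere S, so the sign is −
  λ: split at 3 digits → 058° and 35.32′; 58 + 35.32/60 = 58.5886667
  hemisphere W, so the sign is −
Point 4:
  φ: degrees = first 2 digits = 80, minutes = 8.4888; 80 + 8.4888/60 = 80.1414800
  hemisphere S, so the sign is −
  Lon: degrees = first 3 digits = 19, minutes = 48.5722; 19 + 48.5722/60 = 19.8095367
  E ⇒ keep positive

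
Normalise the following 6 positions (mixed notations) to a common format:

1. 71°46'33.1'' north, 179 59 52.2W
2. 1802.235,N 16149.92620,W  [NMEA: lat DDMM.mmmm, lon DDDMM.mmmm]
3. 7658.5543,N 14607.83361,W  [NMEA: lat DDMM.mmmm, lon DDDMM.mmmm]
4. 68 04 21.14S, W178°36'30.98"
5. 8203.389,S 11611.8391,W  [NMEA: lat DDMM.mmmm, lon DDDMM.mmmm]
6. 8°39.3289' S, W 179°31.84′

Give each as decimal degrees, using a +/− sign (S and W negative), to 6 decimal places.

1. 71.775861, -179.997833
2. 18.037250, -161.832103
3. 76.975905, -146.130560
4. -68.072539, -178.608606
5. -82.056483, -116.197318
6. -8.655482, -179.530667

Point 1:
  Lat: 46′ + 33.1″ = 46.55167′; 71 + 46.55167/60 = 71.7758611
  N → positive
  λ: 179° + 59/60 + 52.2/3600 = 179 + 0.983333 + 0.014500 = 179.9978333
  W → negative
Point 2:
  Latitude: split at 2 digits → 18° and 2.235′; 18 + 2.235/60 = 18.0372500
  N ⇒ keep positive
  λ: split at 3 digits → 161° and 49.9262′; 161 + 49.9262/60 = 161.8321033
  W → negative
Point 3:
  φ: degrees = first 2 digits = 76, minutes = 58.5543; 76 + 58.5543/60 = 76.9759050
  N → positive
  Longitude: split at 3 digits → 146° and 7.83361′; 146 + 7.83361/60 = 146.1305602
  W → negative
Point 4:
  Latitude: 68 + 4/60 + 21.14/3600 = 68.0725389
  S → negative
  Lon: 178° + 36/60 + 30.98/3600 = 178 + 0.600000 + 0.008606 = 178.6086056
  W → negative
Point 5:
  Lat: split at 2 digits → 82° and 3.389′; 82 + 3.389/60 = 82.0564833
  hemisphere S, so the sign is −
  Lon: degrees = first 3 digits = 116, minutes = 11.8391; 116 + 11.8391/60 = 116.1973183
  hemisphere W, so the sign is −
Point 6:
  Latitude: 8 + 39.3289/60 = 8.6554817
  hemisphere S, so the sign is −
  Longitude: 31.84′ = 0.530667°; total 179.5306667
  W → negative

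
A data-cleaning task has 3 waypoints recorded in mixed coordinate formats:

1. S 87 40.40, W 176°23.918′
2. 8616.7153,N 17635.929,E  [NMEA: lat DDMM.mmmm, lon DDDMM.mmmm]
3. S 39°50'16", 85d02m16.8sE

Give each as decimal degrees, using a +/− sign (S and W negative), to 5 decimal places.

Point 1:
  Latitude: 87 + 40.4/60 = 87.673333
  S → negative
  Longitude: 23.918′ = 0.398633°; total 176.398633
  W → negative
Point 2:
  Latitude: split at 2 digits → 86° and 16.7153′; 86 + 16.7153/60 = 86.278588
  N ⇒ keep positive
  Lon: split at 3 digits → 176° and 35.929′; 176 + 35.929/60 = 176.598817
  E → positive
Point 3:
  Latitude: 50′ + 16″ = 50.26667′; 39 + 50.26667/60 = 39.837778
  S → negative
  Lon: 85° + 2/60 + 16.8/3600 = 85 + 0.033333 + 0.004667 = 85.038000
  E ⇒ keep positive

1. -87.67333, -176.39863
2. 86.27859, 176.59882
3. -39.83778, 85.03800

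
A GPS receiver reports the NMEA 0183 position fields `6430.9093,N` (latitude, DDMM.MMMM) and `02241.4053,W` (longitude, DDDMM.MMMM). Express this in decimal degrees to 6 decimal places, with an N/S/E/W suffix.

Latitude: split at 2 digits → 64° and 30.9093′; 64 + 30.9093/60 = 64.5151550
λ: degrees = first 3 digits = 22, minutes = 41.4053; 22 + 41.4053/60 = 22.6900883

64.515155° N, 22.690088° W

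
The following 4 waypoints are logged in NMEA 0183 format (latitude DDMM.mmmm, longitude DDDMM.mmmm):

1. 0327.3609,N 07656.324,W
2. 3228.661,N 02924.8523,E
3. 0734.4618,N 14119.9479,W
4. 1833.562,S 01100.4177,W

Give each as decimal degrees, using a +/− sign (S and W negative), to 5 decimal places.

1. 3.45602, -76.93873
2. 32.47768, 29.41421
3. 7.57436, -141.33247
4. -18.55937, -11.00696

Point 1:
  Lat: split at 2 digits → 03° and 27.3609′; 3 + 27.3609/60 = 3.456015
  N ⇒ keep positive
  λ: degrees = first 3 digits = 76, minutes = 56.324; 76 + 56.324/60 = 76.938733
  hemisphere W, so the sign is −
Point 2:
  Latitude: split at 2 digits → 32° and 28.661′; 32 + 28.661/60 = 32.477683
  N ⇒ keep positive
  Longitude: split at 3 digits → 029° and 24.8523′; 29 + 24.8523/60 = 29.414205
  E ⇒ keep positive
Point 3:
  Lat: split at 2 digits → 07° and 34.4618′; 7 + 34.4618/60 = 7.574363
  N → positive
  Lon: degrees = first 3 digits = 141, minutes = 19.9479; 141 + 19.9479/60 = 141.332465
  W ⇒ negate
Point 4:
  φ: split at 2 digits → 18° and 33.562′; 18 + 33.562/60 = 18.559367
  S ⇒ negate
  Longitude: split at 3 digits → 011° and 0.4177′; 11 + 0.4177/60 = 11.006962
  hemisphere W, so the sign is −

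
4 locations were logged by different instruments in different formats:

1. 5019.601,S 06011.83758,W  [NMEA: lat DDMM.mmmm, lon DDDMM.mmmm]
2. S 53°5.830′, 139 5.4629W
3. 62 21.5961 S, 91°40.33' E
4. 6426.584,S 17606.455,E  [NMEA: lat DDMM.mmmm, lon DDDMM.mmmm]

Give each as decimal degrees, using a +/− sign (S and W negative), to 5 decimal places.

Point 1:
  φ: degrees = first 2 digits = 50, minutes = 19.601; 50 + 19.601/60 = 50.326683
  S → negative
  Lon: split at 3 digits → 060° and 11.83758′; 60 + 11.83758/60 = 60.197293
  W → negative
Point 2:
  Latitude: 53 + 5.83/60 = 53.097167
  hemisphere S, so the sign is −
  Longitude: 139 + 5.4629/60 = 139.091048
  W ⇒ negate
Point 3:
  φ: 62 + 21.5961/60 = 62.359935
  S ⇒ negate
  Lon: 91 + 40.33/60 = 91.672167
  E ⇒ keep positive
Point 4:
  φ: degrees = first 2 digits = 64, minutes = 26.584; 64 + 26.584/60 = 64.443067
  S → negative
  λ: degrees = first 3 digits = 176, minutes = 6.455; 176 + 6.455/60 = 176.107583
  E ⇒ keep positive

1. -50.32668, -60.19729
2. -53.09717, -139.09105
3. -62.35994, 91.67217
4. -64.44307, 176.10758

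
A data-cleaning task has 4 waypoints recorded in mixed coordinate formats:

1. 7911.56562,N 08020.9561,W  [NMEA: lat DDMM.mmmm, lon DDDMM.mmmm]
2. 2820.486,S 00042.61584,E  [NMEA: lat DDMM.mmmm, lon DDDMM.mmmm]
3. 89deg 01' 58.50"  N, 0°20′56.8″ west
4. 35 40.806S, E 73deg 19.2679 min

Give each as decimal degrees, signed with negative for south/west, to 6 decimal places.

1. 79.192760, -80.349268
2. -28.341433, 0.710264
3. 89.032917, -0.349111
4. -35.680100, 73.321132

Point 1:
  Latitude: degrees = first 2 digits = 79, minutes = 11.56562; 79 + 11.56562/60 = 79.1927603
  N ⇒ keep positive
  λ: split at 3 digits → 080° and 20.9561′; 80 + 20.9561/60 = 80.3492683
  W ⇒ negate
Point 2:
  φ: split at 2 digits → 28° and 20.486′; 28 + 20.486/60 = 28.3414333
  hemisphere S, so the sign is −
  λ: split at 3 digits → 000° and 42.61584′; 0 + 42.61584/60 = 0.7102640
  E ⇒ keep positive
Point 3:
  Latitude: 89° + 1/60 + 58.5/3600 = 89 + 0.016667 + 0.016250 = 89.0329167
  N ⇒ keep positive
  Longitude: 0 + 20/60 + 56.8/3600 = 0.3491111
  hemisphere W, so the sign is −
Point 4:
  Lat: 35 + 40.806/60 = 35.6801000
  S ⇒ negate
  Longitude: 19.2679′ = 0.321132°; total 73.3211317
  E → positive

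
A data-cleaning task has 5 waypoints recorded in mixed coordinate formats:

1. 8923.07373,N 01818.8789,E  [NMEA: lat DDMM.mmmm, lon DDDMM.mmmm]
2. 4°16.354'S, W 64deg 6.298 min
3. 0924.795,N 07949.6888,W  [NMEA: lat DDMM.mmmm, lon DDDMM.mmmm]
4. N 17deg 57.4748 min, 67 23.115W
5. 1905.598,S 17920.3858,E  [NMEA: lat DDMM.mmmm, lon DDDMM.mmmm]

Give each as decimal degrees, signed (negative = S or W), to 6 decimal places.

1. 89.384562, 18.314648
2. -4.272567, -64.104967
3. 9.413250, -79.828147
4. 17.957913, -67.385250
5. -19.093300, 179.339763

Point 1:
  φ: split at 2 digits → 89° and 23.07373′; 89 + 23.07373/60 = 89.3845622
  N → positive
  λ: degrees = first 3 digits = 18, minutes = 18.8789; 18 + 18.8789/60 = 18.3146483
  E ⇒ keep positive
Point 2:
  Lat: 16.354′ = 0.272567°; total 4.2725667
  S → negative
  Lon: 64 + 6.298/60 = 64.1049667
  hemisphere W, so the sign is −
Point 3:
  Latitude: degrees = first 2 digits = 9, minutes = 24.795; 9 + 24.795/60 = 9.4132500
  N → positive
  Lon: degrees = first 3 digits = 79, minutes = 49.6888; 79 + 49.6888/60 = 79.8281467
  W → negative
Point 4:
  φ: 57.4748′ = 0.957913°; total 17.9579133
  N ⇒ keep positive
  Longitude: 23.115′ = 0.385250°; total 67.3852500
  hemisphere W, so the sign is −
Point 5:
  φ: degrees = first 2 digits = 19, minutes = 5.598; 19 + 5.598/60 = 19.0933000
  S → negative
  Longitude: degrees = first 3 digits = 179, minutes = 20.3858; 179 + 20.3858/60 = 179.3397633
  E ⇒ keep positive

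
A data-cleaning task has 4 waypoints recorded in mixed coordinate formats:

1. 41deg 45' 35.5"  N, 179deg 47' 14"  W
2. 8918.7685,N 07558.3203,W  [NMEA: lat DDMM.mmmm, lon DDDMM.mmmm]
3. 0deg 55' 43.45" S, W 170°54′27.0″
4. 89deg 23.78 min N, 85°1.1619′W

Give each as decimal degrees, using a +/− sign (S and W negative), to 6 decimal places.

1. 41.759861, -179.787222
2. 89.312808, -75.972005
3. -0.928736, -170.907500
4. 89.396333, -85.019365

Point 1:
  Lat: 41° + 45/60 + 35.5/3600 = 41 + 0.750000 + 0.009861 = 41.7598611
  N ⇒ keep positive
  Lon: 179° + 47/60 + 14/3600 = 179 + 0.783333 + 0.003889 = 179.7872222
  W ⇒ negate
Point 2:
  φ: split at 2 digits → 89° and 18.7685′; 89 + 18.7685/60 = 89.3128083
  N → positive
  Lon: split at 3 digits → 075° and 58.3203′; 75 + 58.3203/60 = 75.9720050
  W → negative
Point 3:
  φ: 55′ + 43.45″ = 55.72417′; 0 + 55.72417/60 = 0.9287361
  S ⇒ negate
  Longitude: 170 + 54/60 + 27/3600 = 170.9075000
  W → negative
Point 4:
  φ: 23.78′ = 0.396333°; total 89.3963333
  N ⇒ keep positive
  λ: 1.1619′ = 0.019365°; total 85.0193650
  W ⇒ negate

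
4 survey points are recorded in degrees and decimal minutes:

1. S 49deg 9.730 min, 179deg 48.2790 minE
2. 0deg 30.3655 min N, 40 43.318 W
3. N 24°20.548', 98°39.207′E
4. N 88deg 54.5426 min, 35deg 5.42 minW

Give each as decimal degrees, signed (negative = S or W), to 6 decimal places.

Point 1:
  Lat: 9.73′ = 0.162167°; total 49.1621667
  S ⇒ negate
  Lon: 48.279′ = 0.804650°; total 179.8046500
  E ⇒ keep positive
Point 2:
  Lat: 30.3655′ = 0.506092°; total 0.5060917
  N ⇒ keep positive
  λ: 40 + 43.318/60 = 40.7219667
  W ⇒ negate
Point 3:
  φ: 24 + 20.548/60 = 24.3424667
  N ⇒ keep positive
  Longitude: 98 + 39.207/60 = 98.6534500
  E ⇒ keep positive
Point 4:
  φ: 88 + 54.5426/60 = 88.9090433
  N → positive
  Longitude: 5.42′ = 0.090333°; total 35.0903333
  W → negative

1. -49.162167, 179.804650
2. 0.506092, -40.721967
3. 24.342467, 98.653450
4. 88.909043, -35.090333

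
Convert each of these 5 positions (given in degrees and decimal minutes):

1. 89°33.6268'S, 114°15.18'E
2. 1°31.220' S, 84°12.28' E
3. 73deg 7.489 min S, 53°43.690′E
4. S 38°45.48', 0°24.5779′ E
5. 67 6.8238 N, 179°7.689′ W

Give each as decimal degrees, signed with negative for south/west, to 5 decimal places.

1. -89.56045, 114.25300
2. -1.52033, 84.20467
3. -73.12482, 53.72817
4. -38.75800, 0.40963
5. 67.11373, -179.12815

Point 1:
  Latitude: 33.6268′ = 0.560447°; total 89.560447
  S ⇒ negate
  λ: 15.18′ = 0.253000°; total 114.253000
  E → positive
Point 2:
  Lat: 1 + 31.22/60 = 1.520333
  hemisphere S, so the sign is −
  λ: 12.28′ = 0.204667°; total 84.204667
  E → positive
Point 3:
  Lat: 7.489′ = 0.124817°; total 73.124817
  hemisphere S, so the sign is −
  Lon: 53 + 43.69/60 = 53.728167
  E ⇒ keep positive
Point 4:
  Lat: 45.48′ = 0.758000°; total 38.758000
  S → negative
  Longitude: 0 + 24.5779/60 = 0.409632
  E ⇒ keep positive
Point 5:
  Latitude: 67 + 6.8238/60 = 67.113730
  N → positive
  Lon: 179 + 7.689/60 = 179.128150
  hemisphere W, so the sign is −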